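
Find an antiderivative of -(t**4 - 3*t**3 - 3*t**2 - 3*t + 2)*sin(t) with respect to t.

t**4*cos(t) - 4*t**3*sin(t) - 3*t**3*cos(t) + 9*t**2*sin(t) - 15*t**2*cos(t) + 30*t*sin(t) + 15*t*cos(t) - 15*sin(t) + 32*cos(t) + C

Use integration by parts with u = t**4 - 3*t**3 - 3*t**2 - 3*t + 2, dv = -sin(t) dt, so v = cos(t).
Apply parts 4 times (tabular method): alternate signs, differentiate u down to 0, integrate dv up.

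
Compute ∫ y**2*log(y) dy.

y**3*log(y)/3 - y**3/9 + C

Use integration by parts with u = log(y), dv = y**2 dy.
Then du = 1/y dy and v = y**3/3.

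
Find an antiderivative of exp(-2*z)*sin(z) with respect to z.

Let I denote the integral. Integrate by parts with u = sin(z), dv = exp(-2*z) dz, so v = -exp(-2*z)/2: I = -exp(-2*z)*sin(z)/2 + (1/2)·∫ exp(-2*z)*cos(z) dz.
Apply parts again with u = cos(z), dv = exp(-2*z) dz: ∫ exp(-2*z)*cos(z) dz = -exp(-2*z)*cos(z)/2 − (1/2)·I. Substituting back brings back I: I = -exp(-2*z)*sin(z)/2 - exp(-2*z)*cos(z)/4 − (1/4)·I.
Solving for I: (1 + 1/4)·I equals the remaining terms, so I = (4/5)·(-exp(-2*z)*sin(z)/2 - exp(-2*z)*cos(z)/4).

-2*exp(-2*z)*sin(z)/5 - exp(-2*z)*cos(z)/5 + C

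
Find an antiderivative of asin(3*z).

Use integration by parts with u = arcsin(3*z), dv = dz.
Then du = 3/sqrt(-9*z**2 + 1) dz.

z*asin(3*z) + sqrt(-9*z**2 + 1)/3 + C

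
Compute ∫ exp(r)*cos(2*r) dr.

2*exp(r)*sin(2*r)/5 + exp(r)*cos(2*r)/5 + C

Let I denote the integral. Integrate by parts with u = cos(2*r), dv = exp(r) dr, so v = exp(r): I = exp(r)*cos(2*r) + 2·∫ exp(r)*sin(2*r) dr.
Apply parts again with u = sin(2*r), dv = exp(r) dr: ∫ exp(r)*sin(2*r) dr = exp(r)*sin(2*r) − 2·I. Substituting back brings back I: I = 2*exp(r)*sin(2*r) + exp(r)*cos(2*r) − 4·I.
Solving for I: (1 + 4)·I equals the remaining terms, so I = (1/5)·(2*exp(r)*sin(2*r) + exp(r)*cos(2*r)).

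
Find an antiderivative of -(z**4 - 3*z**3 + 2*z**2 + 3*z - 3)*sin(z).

z**4*cos(z) - 4*z**3*sin(z) - 3*z**3*cos(z) + 9*z**2*sin(z) - 10*z**2*cos(z) + 20*z*sin(z) + 21*z*cos(z) - 21*sin(z) + 17*cos(z) + C

Use integration by parts with u = z**4 - 3*z**3 + 2*z**2 + 3*z - 3, dv = -sin(z) dz, so v = cos(z).
Apply parts 4 times (tabular method): alternate signs, differentiate u down to 0, integrate dv up.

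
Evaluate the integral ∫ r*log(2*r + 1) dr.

r**2*log(2*r + 1)/2 - r**2/4 + r/4 - log(2*r + 1)/8 + C

Use integration by parts with u = log(2*r + 1), dv = r dr.
Then du = 2/(2*r + 1) dr and v = r**2/2.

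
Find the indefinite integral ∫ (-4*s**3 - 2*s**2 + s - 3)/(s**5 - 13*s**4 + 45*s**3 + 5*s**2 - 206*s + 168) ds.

-733*log(s - 7)/324 + 287*log(s - 4)/54 - 63*log(s - 3)/20 + 2*log(s - 1)/27 + 19*log(s + 2)/810 + C

Factor the denominator: (s - 7)*(s - 4)*(s - 3)*(s - 1)*(s + 2).
Partial-fraction decomposition: 19/(810*(s + 2)) + 2/(27*(s - 1)) - 63/(20*(s - 3)) + 287/(54*(s - 4)) - 733/(324*(s - 7)).
Integrate each term: A/(s−a) contributes A·log|s−a|.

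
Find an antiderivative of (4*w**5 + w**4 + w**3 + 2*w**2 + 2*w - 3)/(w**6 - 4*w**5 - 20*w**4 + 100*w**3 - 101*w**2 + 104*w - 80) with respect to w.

Factor the denominator: (w - 4)**2*(w - 1)*(w + 5)*(w**2 + 1).
Partial-fraction decomposition: (71*w + 386)/(7514*(w**2 + 1)) + 11963/(12636*(w + 5)) + 7/(108*(w - 1)) + 209206/(70227*(w - 4)) + 4453/(459*(w - 4)**2).
Integrate each term; A/(w−a) gives A·log|w−a|; the (Bw+D)/(w²+p²) term gives a log and an atan.

209206*log(w - 4)/70227 + 7*log(w - 1)/108 + 11963*log(w + 5)/12636 + 71*log(w**2 + 1)/15028 + 193*atan(w)/3757 - 4453/(459*w - 1836) + C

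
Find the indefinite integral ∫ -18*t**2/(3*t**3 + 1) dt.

Let u = 3*t**3 + 1, so du = (9*t**2) dt.
Rewriting, the integral becomes -2·∫ 1/u du = -2·log(u).
Substituting back, u = 3*t**3 + 1.

-2*log(3*t**3 + 1) + C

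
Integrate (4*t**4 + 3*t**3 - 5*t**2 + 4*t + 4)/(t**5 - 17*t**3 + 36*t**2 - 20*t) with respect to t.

Factor the denominator: t*(t - 2)**2*(t - 1)*(t + 5).
Partial-fraction decomposition: 992/(735*(t + 5)) + 5/(3*(t - 1)) + 58/(49*(t - 2)) + 40/(7*(t - 2)**2) - 1/(5*t).
Integrate each term; A/(t−a) gives A·log|t−a|; A/(t−a)² gives −A/(t−a).

-log(t)/5 + 58*log(t - 2)/49 + 5*log(t - 1)/3 + 992*log(t + 5)/735 - 40/(7*t - 14) + C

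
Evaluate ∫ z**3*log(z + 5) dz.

z**4*log(z + 5)/4 - z**4/16 + 5*z**3/12 - 25*z**2/8 + 125*z/4 - 625*log(z + 5)/4 + C

Use integration by parts with u = log(z + 5), dv = z**3 dz.
Then du = 1/(z + 5) dz and v = z**4/4.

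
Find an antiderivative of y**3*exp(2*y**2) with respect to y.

Let u = y², du = 2y dy; rewrite as (1/2)∫ u^1·exp(2u) du.
Now integrate by parts 1 time.

(2*y**2 - 1)*exp(2*y**2)/8 + C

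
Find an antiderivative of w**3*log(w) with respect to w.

Use integration by parts with u = log(w), dv = w**3 dw.
Then du = 1/w dw and v = w**4/4.

w**4*log(w)/4 - w**4/16 + C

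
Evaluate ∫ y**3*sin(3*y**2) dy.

-y**2*cos(3*y**2)/6 + sin(3*y**2)/18 + C

Let u = y², du = 2y dy; rewrite as (1/2)∫ u^1·sin(3u) du.
Now integrate by parts 1 time.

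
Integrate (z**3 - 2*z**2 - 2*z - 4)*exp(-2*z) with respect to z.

Use integration by parts with u = z**3 - 2*z**2 - 2*z - 4, dv = exp(-2*z) dz, so v = -exp(-2*z)/2.
Apply parts 3 times (tabular method): alternate signs, differentiate u down to 0, integrate dv up.

(-4*z**3 + 2*z**2 + 10*z + 21)*exp(-2*z)/8 + C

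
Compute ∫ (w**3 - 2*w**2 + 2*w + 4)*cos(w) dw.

w**3*sin(w) - 2*w**2*sin(w) + 3*w**2*cos(w) - 4*w*sin(w) - 4*w*cos(w) + 8*sin(w) - 4*cos(w) + C

Use integration by parts with u = w**3 - 2*w**2 + 2*w + 4, dv = cos(w) dw, so v = sin(w).
Apply parts 3 times (tabular method): alternate signs, differentiate u down to 0, integrate dv up.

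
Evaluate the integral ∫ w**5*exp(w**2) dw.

(w**4 - 2*w**2 + 2)*exp(w**2)/2 + C

Let u = w², du = 2w dw; rewrite as (1/2)∫ u^2·exp(1u) du.
Now integrate by parts 2 times.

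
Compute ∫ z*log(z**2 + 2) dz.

z**2*log(z**2 + 2)/2 - z**2/2 + log(z**2 + 2) + C

Let u = z**2 + 2, so du = (2*z) dz.
The integral becomes (1/2)·∫ log(u) du; integrate by parts with u′=log(u), dv′=du.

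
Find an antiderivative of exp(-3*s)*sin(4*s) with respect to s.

Let I denote the integral. Integrate by parts with u = sin(4*s), dv = exp(-3*s) ds, so v = -exp(-3*s)/3: I = -exp(-3*s)*sin(4*s)/3 + (4/3)·∫ exp(-3*s)*cos(4*s) ds.
Apply parts again with u = cos(4*s), dv = exp(-3*s) ds: ∫ exp(-3*s)*cos(4*s) ds = -exp(-3*s)*cos(4*s)/3 − (4/3)·I. Substituting back brings back I: I = -exp(-3*s)*sin(4*s)/3 - 4*exp(-3*s)*cos(4*s)/9 − (16/9)·I.
Solving for I: (1 + 16/9)·I equals the remaining terms, so I = (9/25)·(-exp(-3*s)*sin(4*s)/3 - 4*exp(-3*s)*cos(4*s)/9).

-3*exp(-3*s)*sin(4*s)/25 - 4*exp(-3*s)*cos(4*s)/25 + C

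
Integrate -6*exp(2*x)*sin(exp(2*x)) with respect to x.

Let u = exp(2*x), so du = (2*exp(2*x)) dx.
Rewriting, the integral becomes -3·∫ sin(u) du = -3·-cos(u).
Substituting back, u = exp(2*x).

3*cos(exp(2*x)) + C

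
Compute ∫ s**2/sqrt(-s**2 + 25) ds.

-s*sqrt(-s**2 + 25)/2 + 25*asin(s/5)/2 + C

Substitute s = 5·sin(θ), so ds = 5·cos(θ) dθ and the radical becomes sqrt(-s**2 + 25) = 5·cos(θ) by the Pythagorean identity.
Integrate the resulting trig expression in θ, then back-substitute θ = asin(s/5), sin(θ) = s/5, cos(θ) = sqrt(-s**2 + 25)/5 (absorbing any constant into C).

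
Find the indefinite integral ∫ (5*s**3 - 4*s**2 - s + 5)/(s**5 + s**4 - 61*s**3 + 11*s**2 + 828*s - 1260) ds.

85*log(s - 6)/156 - 101*log(s - 3)/240 + 3*log(s - 2)/28 + 65*log(s + 5)/112 - 211*log(s + 7)/260 + C

Factor the denominator: (s - 6)*(s - 3)*(s - 2)*(s + 5)*(s + 7).
Partial-fraction decomposition: -211/(260*(s + 7)) + 65/(112*(s + 5)) + 3/(28*(s - 2)) - 101/(240*(s - 3)) + 85/(156*(s - 6)).
Integrate each term: A/(s−a) contributes A·log|s−a|.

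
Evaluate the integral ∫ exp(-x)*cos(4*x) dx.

Let I denote the integral. Integrate by parts with u = cos(4*x), dv = exp(-x) dx, so v = -exp(-x): I = -exp(-x)*cos(4*x) − 4·∫ exp(-x)*sin(4*x) dx.
Apply parts again with u = sin(4*x), dv = exp(-x) dx: ∫ exp(-x)*sin(4*x) dx = -exp(-x)*sin(4*x) + 4·I. Substituting back brings back I: I = 4*exp(-x)*sin(4*x) - exp(-x)*cos(4*x) − 16·I.
Solving for I: (1 + 16)·I equals the remaining terms, so I = (1/17)·(4*exp(-x)*sin(4*x) - exp(-x)*cos(4*x)).

4*exp(-x)*sin(4*x)/17 - exp(-x)*cos(4*x)/17 + C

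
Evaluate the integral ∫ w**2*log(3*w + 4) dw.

w**3*log(3*w + 4)/3 - w**3/9 + 2*w**2/9 - 16*w/27 + 64*log(3*w + 4)/81 + C

Use integration by parts with u = log(3*w + 4), dv = w**2 dw.
Then du = 3/(3*w + 4) dw and v = w**3/3.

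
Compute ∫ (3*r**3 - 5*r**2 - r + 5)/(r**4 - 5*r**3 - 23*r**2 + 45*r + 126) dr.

Factor the denominator: (r - 7)*(r - 3)*(r + 2)*(r + 3).
Partial-fraction decomposition: 59/(30*(r + 3)) - 37/(45*(r + 2)) - 19/(60*(r - 3)) + 391/(180*(r - 7)).
Integrate each term: A/(r−a) contributes A·log|r−a|.

391*log(r - 7)/180 - 19*log(r - 3)/60 - 37*log(r + 2)/45 + 59*log(r + 3)/30 + C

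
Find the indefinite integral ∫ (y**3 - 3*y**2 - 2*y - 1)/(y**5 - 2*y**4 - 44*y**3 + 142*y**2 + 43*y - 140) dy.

Factor the denominator: (y - 5)*(y - 4)*(y - 1)*(y + 1)*(y + 7).
Partial-fraction decomposition: -53/(704*(y + 7)) + 1/(120*(y + 1)) - 5/(192*(y - 1)) - 7/(165*(y - 4)) + 13/(96*(y - 5)).
Integrate each term: A/(y−a) contributes A·log|y−a|.

13*log(y - 5)/96 - 7*log(y - 4)/165 - 5*log(y - 1)/192 + log(y + 1)/120 - 53*log(y + 7)/704 + C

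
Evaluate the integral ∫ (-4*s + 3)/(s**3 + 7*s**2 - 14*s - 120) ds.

-13*log(s - 4)/90 - 23*log(s + 5)/9 + 27*log(s + 6)/10 + C

Factor the denominator: (s - 4)*(s + 5)*(s + 6).
Partial-fraction decomposition: 27/(10*(s + 6)) - 23/(9*(s + 5)) - 13/(90*(s - 4)).
Integrate each term: A/(s−a) contributes A·log|s−a|.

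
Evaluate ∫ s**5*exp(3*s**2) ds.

Let u = s², du = 2s ds; rewrite as (1/2)∫ u^2·exp(3u) du.
Now integrate by parts 2 times.

(9*s**4 - 6*s**2 + 2)*exp(3*s**2)/54 + C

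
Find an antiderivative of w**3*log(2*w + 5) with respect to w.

Use integration by parts with u = log(2*w + 5), dv = w**3 dw.
Then du = 2/(2*w + 5) dw and v = w**4/4.

w**4*log(2*w + 5)/4 - w**4/16 + 5*w**3/24 - 25*w**2/32 + 125*w/32 - 625*log(2*w + 5)/64 + C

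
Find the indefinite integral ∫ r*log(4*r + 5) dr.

r**2*log(4*r + 5)/2 - r**2/4 + 5*r/8 - 25*log(4*r + 5)/32 + C

Use integration by parts with u = log(4*r + 5), dv = r dr.
Then du = 4/(4*r + 5) dr and v = r**2/2.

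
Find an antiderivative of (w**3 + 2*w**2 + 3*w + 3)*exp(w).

Use integration by parts with u = w**3 + 2*w**2 + 3*w + 3, dv = exp(w) dw, so v = exp(w).
Apply parts 3 times (tabular method): alternate signs, differentiate u down to 0, integrate dv up.

(w**3 - w**2 + 5*w - 2)*exp(w) + C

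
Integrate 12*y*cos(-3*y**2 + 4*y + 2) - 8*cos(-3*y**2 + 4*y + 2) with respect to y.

-2*sin(-3*y**2 + 4*y + 2) + C

Let u = 3*y**2 - 4*y - 2, so du = (6*y - 4) dy.
Rewriting, the integral becomes 2·∫ cos(u) du = 2·sin(u).
Substituting back, u = 3*y**2 - 4*y - 2.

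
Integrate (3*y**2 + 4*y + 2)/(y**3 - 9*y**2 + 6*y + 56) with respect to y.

Factor the denominator: (y - 7)*(y - 4)*(y + 2).
Partial-fraction decomposition: 1/(9*(y + 2)) - 11/(3*(y - 4)) + 59/(9*(y - 7)).
Integrate each term: A/(y−a) contributes A·log|y−a|.

59*log(y - 7)/9 - 11*log(y - 4)/3 + log(y + 2)/9 + C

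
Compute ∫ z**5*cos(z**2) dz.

z**4*sin(z**2)/2 + z**2*cos(z**2) - sin(z**2) + C

Let u = z², du = 2z dz; rewrite as (1/2)∫ u^2·cos(1u) du.
Now integrate by parts 2 times.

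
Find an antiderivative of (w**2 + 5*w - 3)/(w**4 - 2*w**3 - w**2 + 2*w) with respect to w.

Factor the denominator: w*(w - 2)*(w - 1)*(w + 1).
Partial-fraction decomposition: 7/(6*(w + 1)) - 3/(2*(w - 1)) + 11/(6*(w - 2)) - 3/(2*w).
Integrate each term: A/(w−a) contributes A·log|w−a|.

11*log(w - 2)/6 + 7*log(w + 1)/6 - 3*log(w**2 - w)/2 + C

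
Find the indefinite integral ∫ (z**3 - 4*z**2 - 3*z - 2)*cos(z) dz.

Use integration by parts with u = z**3 - 4*z**2 - 3*z - 2, dv = cos(z) dz, so v = sin(z).
Apply parts 3 times (tabular method): alternate signs, differentiate u down to 0, integrate dv up.

z**3*sin(z) - 4*z**2*sin(z) + 3*z**2*cos(z) - 9*z*sin(z) - 8*z*cos(z) + 6*sin(z) - 9*cos(z) + C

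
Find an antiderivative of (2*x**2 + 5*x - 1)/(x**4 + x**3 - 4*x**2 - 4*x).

log(x)/4 + 17*log(x - 2)/24 - 4*log(x + 1)/3 + 3*log(x + 2)/8 + C

Factor the denominator: x*(x - 2)*(x + 1)*(x + 2).
Partial-fraction decomposition: 3/(8*(x + 2)) - 4/(3*(x + 1)) + 17/(24*(x - 2)) + 1/(4*x).
Integrate each term: A/(x−a) contributes A·log|x−a|.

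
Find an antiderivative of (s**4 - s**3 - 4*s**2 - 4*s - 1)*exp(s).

(s**4 - 5*s**3 + 11*s**2 - 26*s + 25)*exp(s) + C

Use integration by parts with u = s**4 - s**3 - 4*s**2 - 4*s - 1, dv = exp(s) ds, so v = exp(s).
Apply parts 4 times (tabular method): alternate signs, differentiate u down to 0, integrate dv up.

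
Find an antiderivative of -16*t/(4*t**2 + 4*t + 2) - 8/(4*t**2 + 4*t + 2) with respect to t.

-2*log(4*t**2 + 4*t + 2) + C

Let u = 4*t**2 + 4*t + 2, so du = (8*t + 4) dt.
Rewriting, the integral becomes -2·∫ 1/u du = -2·log(u).
Substituting back, u = 4*t**2 + 4*t + 2.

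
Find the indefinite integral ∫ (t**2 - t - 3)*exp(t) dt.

Use integration by parts with u = t**2 - t - 3, dv = exp(t) dt, so v = exp(t).
Apply parts 2 times (tabular method): alternate signs, differentiate u down to 0, integrate dv up.

(t**2 - 3*t)*exp(t) + C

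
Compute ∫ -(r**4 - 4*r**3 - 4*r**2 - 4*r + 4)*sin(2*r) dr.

r**4*cos(2*r)/2 - r**3*sin(2*r) - 2*r**3*cos(2*r) + 3*r**2*sin(2*r) - 7*r**2*cos(2*r)/2 + 7*r*sin(2*r)/2 + r*cos(2*r) - sin(2*r)/2 + 15*cos(2*r)/4 + C

Use integration by parts with u = r**4 - 4*r**3 - 4*r**2 - 4*r + 4, dv = -sin(2*r) dr, so v = cos(2*r)/2.
Apply parts 4 times (tabular method): alternate signs, differentiate u down to 0, integrate dv up.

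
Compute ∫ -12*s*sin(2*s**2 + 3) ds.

3*cos(2*s**2 + 3) + C

Let u = 2*s**2 + 3, so du = (4*s) ds.
Rewriting, the integral becomes -3·∫ sin(u) du = -3·-cos(u).
Substituting back, u = 2*s**2 + 3.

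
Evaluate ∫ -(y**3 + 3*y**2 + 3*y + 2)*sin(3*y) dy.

y**3*cos(3*y)/3 - y**2*sin(3*y)/3 + y**2*cos(3*y) - 2*y*sin(3*y)/3 + 7*y*cos(3*y)/9 - 7*sin(3*y)/27 + 4*cos(3*y)/9 + C

Use integration by parts with u = y**3 + 3*y**2 + 3*y + 2, dv = -sin(3*y) dy, so v = cos(3*y)/3.
Apply parts 3 times (tabular method): alternate signs, differentiate u down to 0, integrate dv up.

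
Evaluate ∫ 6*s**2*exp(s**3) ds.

Let u = s**3, so du = (3*s**2) ds.
Rewriting, the integral becomes 2·∫ e^u du = 2·e^u.
Substituting back, u = s**3.

2*exp(s**3) + C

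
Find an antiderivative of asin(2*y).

y*asin(2*y) + sqrt(-4*y**2 + 1)/2 + C

Use integration by parts with u = arcsin(2*y), dv = dy.
Then du = 2/sqrt(-4*y**2 + 1) dy.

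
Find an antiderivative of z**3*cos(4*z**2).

Let u = z², du = 2z dz; rewrite as (1/2)∫ u^1·cos(4u) du.
Now integrate by parts 1 time.

z**2*sin(4*z**2)/8 + cos(4*z**2)/32 + C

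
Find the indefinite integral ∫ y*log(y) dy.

Use integration by parts with u = log(y), dv = y dy.
Then du = 1/y dy and v = y**2/2.

y**2*log(y)/2 - y**2/4 + C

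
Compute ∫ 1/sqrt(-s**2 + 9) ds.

asin(s/3) + C

Substitute s = 3·sin(θ), so ds = 3·cos(θ) dθ and the radical becomes sqrt(-s**2 + 9) = 3·cos(θ) by the Pythagorean identity.
Integrate the resulting trig expression in θ, then back-substitute θ = asin(s/3), sin(θ) = s/3, cos(θ) = sqrt(-s**2 + 9)/3 (absorbing any constant into C).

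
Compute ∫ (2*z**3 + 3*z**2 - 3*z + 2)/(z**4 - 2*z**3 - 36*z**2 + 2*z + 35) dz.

407*log(z - 7)/288 - log(z - 1)/18 + 3*log(z + 1)/32 + 79*log(z + 5)/144 + C

Factor the denominator: (z - 7)*(z - 1)*(z + 1)*(z + 5).
Partial-fraction decomposition: 79/(144*(z + 5)) + 3/(32*(z + 1)) - 1/(18*(z - 1)) + 407/(288*(z - 7)).
Integrate each term: A/(z−a) contributes A·log|z−a|.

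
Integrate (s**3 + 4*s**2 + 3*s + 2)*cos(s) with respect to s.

s**3*sin(s) + 4*s**2*sin(s) + 3*s**2*cos(s) - 3*s*sin(s) + 8*s*cos(s) - 6*sin(s) - 3*cos(s) + C

Use integration by parts with u = s**3 + 4*s**2 + 3*s + 2, dv = cos(s) ds, so v = sin(s).
Apply parts 3 times (tabular method): alternate signs, differentiate u down to 0, integrate dv up.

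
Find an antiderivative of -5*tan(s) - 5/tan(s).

-5*log(tan(s)) + C

Let u = tan(s), so du = (tan(s)**2 + 1) ds.
Rewriting, the integral becomes -5·∫ 1/u du = -5·log(u).
Substituting back, u = tan(s).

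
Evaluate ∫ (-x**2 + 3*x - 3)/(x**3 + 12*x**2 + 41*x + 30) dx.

-7*log(x + 1)/20 + 43*log(x + 5)/4 - 57*log(x + 6)/5 + C

Factor the denominator: (x + 1)*(x + 5)*(x + 6).
Partial-fraction decomposition: -57/(5*(x + 6)) + 43/(4*(x + 5)) - 7/(20*(x + 1)).
Integrate each term: A/(x−a) contributes A·log|x−a|.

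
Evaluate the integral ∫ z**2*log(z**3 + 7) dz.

z**3*log(z**3 + 7)/3 - z**3/3 + 7*log(z**3 + 7)/3 + C

Let u = z**3 + 7, so du = (3*z**2) dz.
The integral becomes (1/3)·∫ log(u) du; integrate by parts with u′=log(u), dv′=du.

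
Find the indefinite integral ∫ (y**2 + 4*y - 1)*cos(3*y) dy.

y**2*sin(3*y)/3 + 4*y*sin(3*y)/3 + 2*y*cos(3*y)/9 - 11*sin(3*y)/27 + 4*cos(3*y)/9 + C

Use integration by parts with u = y**2 + 4*y - 1, dv = cos(3*y) dy, so v = sin(3*y)/3.
Apply parts 2 times (tabular method): alternate signs, differentiate u down to 0, integrate dv up.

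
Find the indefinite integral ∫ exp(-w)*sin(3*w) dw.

-exp(-w)*sin(3*w)/10 - 3*exp(-w)*cos(3*w)/10 + C

Let I denote the integral. Integrate by parts with u = sin(3*w), dv = exp(-w) dw, so v = -exp(-w): I = -exp(-w)*sin(3*w) + 3·∫ exp(-w)*cos(3*w) dw.
Apply parts again with u = cos(3*w), dv = exp(-w) dw: ∫ exp(-w)*cos(3*w) dw = -exp(-w)*cos(3*w) − 3·I. Substituting back brings back I: I = -exp(-w)*sin(3*w) - 3*exp(-w)*cos(3*w) − 9·I.
Solving for I: (1 + 9)·I equals the remaining terms, so I = (1/10)·(-exp(-w)*sin(3*w) - 3*exp(-w)*cos(3*w)).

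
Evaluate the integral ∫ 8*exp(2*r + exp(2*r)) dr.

Let u = exp(2*r), so du = (2*exp(2*r)) dr.
Rewriting, the integral becomes 4·∫ e^u du = 4·e^u.
Substituting back, u = exp(2*r).

4*exp(exp(2*r)) + C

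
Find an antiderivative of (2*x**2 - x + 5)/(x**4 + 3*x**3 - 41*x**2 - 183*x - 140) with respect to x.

log(x - 7)/11 - log(x + 1)/12 + 41*log(x + 4)/33 - 5*log(x + 5)/4 + C

Factor the denominator: (x - 7)*(x + 1)*(x + 4)*(x + 5).
Partial-fraction decomposition: -5/(4*(x + 5)) + 41/(33*(x + 4)) - 1/(12*(x + 1)) + 1/(11*(x - 7)).
Integrate each term: A/(x−a) contributes A·log|x−a|.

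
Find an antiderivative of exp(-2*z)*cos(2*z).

exp(-2*z)*sin(2*z)/4 - exp(-2*z)*cos(2*z)/4 + C

Let I denote the integral. Integrate by parts with u = cos(2*z), dv = exp(-2*z) dz, so v = -exp(-2*z)/2: I = -exp(-2*z)*cos(2*z)/2 − ∫ exp(-2*z)*sin(2*z) dz.
Apply parts again with u = sin(2*z), dv = exp(-2*z) dz: ∫ exp(-2*z)*sin(2*z) dz = -exp(-2*z)*sin(2*z)/2 + I. Substituting back brings back I: I = exp(-2*z)*sin(2*z)/2 - exp(-2*z)*cos(2*z)/2 − I.
Solving for I: (1 + 1)·I equals the remaining terms, so I = (1/2)·(exp(-2*z)*sin(2*z)/2 - exp(-2*z)*cos(2*z)/2).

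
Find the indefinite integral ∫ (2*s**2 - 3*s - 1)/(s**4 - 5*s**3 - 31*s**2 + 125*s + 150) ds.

Factor the denominator: (s - 6)*(s - 5)*(s + 1)*(s + 5).
Partial-fraction decomposition: -8/(55*(s + 5)) + 1/(42*(s + 1)) - 17/(30*(s - 5)) + 53/(77*(s - 6)).
Integrate each term: A/(s−a) contributes A·log|s−a|.

53*log(s - 6)/77 - 17*log(s - 5)/30 + log(s + 1)/42 - 8*log(s + 5)/55 + C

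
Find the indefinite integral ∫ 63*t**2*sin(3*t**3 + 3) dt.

Let u = 3*t**3 + 3, so du = (9*t**2) dt.
Rewriting, the integral becomes 7·∫ sin(u) du = 7·-cos(u).
Substituting back, u = 3*t**3 + 3.

-7*cos(3*t**3 + 3) + C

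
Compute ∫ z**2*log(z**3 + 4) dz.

z**3*log(z**3 + 4)/3 - z**3/3 + 4*log(z**3 + 4)/3 + C

Let u = z**3 + 4, so du = (3*z**2) dz.
The integral becomes (1/3)·∫ log(u) du; integrate by parts with u′=log(u), dv′=du.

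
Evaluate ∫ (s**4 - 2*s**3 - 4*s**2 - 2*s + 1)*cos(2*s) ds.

Use integration by parts with u = s**4 - 2*s**3 - 4*s**2 - 2*s + 1, dv = cos(2*s) ds, so v = sin(2*s)/2.
Apply parts 4 times (tabular method): alternate signs, differentiate u down to 0, integrate dv up.

s**4*sin(2*s)/2 - s**3*sin(2*s) + s**3*cos(2*s) - 7*s**2*sin(2*s)/2 - 3*s**2*cos(2*s)/2 + s*sin(2*s)/2 - 7*s*cos(2*s)/2 + 9*sin(2*s)/4 + cos(2*s)/4 + C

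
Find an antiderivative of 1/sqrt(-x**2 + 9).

asin(x/3) + C

Substitute x = 3·sin(θ), so dx = 3·cos(θ) dθ and the radical becomes sqrt(-x**2 + 9) = 3·cos(θ) by the Pythagorean identity.
Integrate the resulting trig expression in θ, then back-substitute θ = asin(x/3), sin(θ) = x/3, cos(θ) = sqrt(-x**2 + 9)/3 (absorbing any constant into C).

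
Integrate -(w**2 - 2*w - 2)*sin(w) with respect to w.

Use integration by parts with u = w**2 - 2*w - 2, dv = -sin(w) dw, so v = cos(w).
Apply parts 2 times (tabular method): alternate signs, differentiate u down to 0, integrate dv up.

w**2*cos(w) - 2*w*sin(w) - 2*w*cos(w) + 2*sin(w) - 4*cos(w) + C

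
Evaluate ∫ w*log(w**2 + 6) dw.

Let u = w**2 + 6, so du = (2*w) dw.
The integral becomes (1/2)·∫ log(u) du; integrate by parts with u′=log(u), dv′=du.

w**2*log(w**2 + 6)/2 - w**2/2 + 3*log(w**2 + 6) + C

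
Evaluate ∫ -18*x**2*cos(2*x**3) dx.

-3*sin(2*x**3) + C

Let u = 2*x**3, so du = (6*x**2) dx.
Rewriting, the integral becomes -3·∫ cos(u) du = -3·sin(u).
Substituting back, u = 2*x**3.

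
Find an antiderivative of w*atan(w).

Use integration by parts with u = arctan(w), dv = w dw.
Then du = 1/(w**2 + 1) dw.

w**2*atan(w)/2 - w/2 + atan(w)/2 + C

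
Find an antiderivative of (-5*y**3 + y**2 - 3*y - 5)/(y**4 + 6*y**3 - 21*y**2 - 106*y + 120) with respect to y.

Factor the denominator: (y - 4)*(y - 1)*(y + 5)*(y + 6).
Partial-fraction decomposition: -1129/(70*(y + 6)) + 110/(9*(y + 5)) + 2/(21*(y - 1)) - 107/(90*(y - 4)).
Integrate each term: A/(y−a) contributes A·log|y−a|.

-107*log(y - 4)/90 + 2*log(y - 1)/21 + 110*log(y + 5)/9 - 1129*log(y + 6)/70 + C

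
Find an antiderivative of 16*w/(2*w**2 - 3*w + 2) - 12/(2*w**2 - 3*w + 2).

4*log(2*w**2 - 3*w + 2) + C

Let u = 2*w**2 - 3*w + 2, so du = (4*w - 3) dw.
Rewriting, the integral becomes 4·∫ 1/u du = 4·log(u).
Substituting back, u = 2*w**2 - 3*w + 2.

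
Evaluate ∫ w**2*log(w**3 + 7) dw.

w**3*log(w**3 + 7)/3 - w**3/3 + 7*log(w**3 + 7)/3 + C

Let u = w**3 + 7, so du = (3*w**2) dw.
The integral becomes (1/3)·∫ log(u) du; integrate by parts with u′=log(u), dv′=du.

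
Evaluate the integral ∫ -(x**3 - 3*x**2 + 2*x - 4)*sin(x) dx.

x**3*cos(x) - 3*x**2*sin(x) - 3*x**2*cos(x) + 6*x*sin(x) - 4*x*cos(x) + 4*sin(x) + 2*cos(x) + C

Use integration by parts with u = x**3 - 3*x**2 + 2*x - 4, dv = -sin(x) dx, so v = cos(x).
Apply parts 3 times (tabular method): alternate signs, differentiate u down to 0, integrate dv up.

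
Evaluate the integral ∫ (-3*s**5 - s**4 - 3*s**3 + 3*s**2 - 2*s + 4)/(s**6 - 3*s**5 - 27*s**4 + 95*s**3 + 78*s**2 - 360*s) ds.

Factor the denominator: s*(s - 4)*(s - 3)**2*(s + 2)*(s + 5).
Partial-fraction decomposition: -4607/(4320*(s + 5)) + 31/(225*(s + 2)) + 101033/(7200*(s - 3)) + 433/(60*(s - 3)**2) - 869/(54*(s - 4)) - 1/(90*s).
Integrate each term; A/(s−a) gives A·log|s−a|; A/(s−a)² gives −A/(s−a).

-log(s)/90 - 869*log(s - 4)/54 + 101033*log(s - 3)/7200 + 31*log(s + 2)/225 - 4607*log(s + 5)/4320 - 433/(60*s - 180) + C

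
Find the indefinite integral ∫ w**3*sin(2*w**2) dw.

-w**2*cos(2*w**2)/4 + sin(2*w**2)/8 + C

Let u = w², du = 2w dw; rewrite as (1/2)∫ u^1·sin(2u) du.
Now integrate by parts 1 time.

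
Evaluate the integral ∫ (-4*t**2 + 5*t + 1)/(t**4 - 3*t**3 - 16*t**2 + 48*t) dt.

Factor the denominator: t*(t - 4)*(t - 3)*(t + 4).
Partial-fraction decomposition: 83/(224*(t + 4)) + 20/(21*(t - 3)) - 43/(32*(t - 4)) + 1/(48*t).
Integrate each term: A/(t−a) contributes A·log|t−a|.

log(t)/48 - 43*log(t - 4)/32 + 20*log(t - 3)/21 + 83*log(t + 4)/224 + C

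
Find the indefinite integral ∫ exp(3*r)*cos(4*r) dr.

Let I denote the integral. Integrate by parts with u = cos(4*r), dv = exp(3*r) dr, so v = exp(3*r)/3: I = exp(3*r)*cos(4*r)/3 + (4/3)·∫ exp(3*r)*sin(4*r) dr.
Apply parts again with u = sin(4*r), dv = exp(3*r) dr: ∫ exp(3*r)*sin(4*r) dr = exp(3*r)*sin(4*r)/3 − (4/3)·I. Substituting back brings back I: I = 4*exp(3*r)*sin(4*r)/9 + exp(3*r)*cos(4*r)/3 − (16/9)·I.
Solving for I: (1 + 16/9)·I equals the remaining terms, so I = (9/25)·(4*exp(3*r)*sin(4*r)/9 + exp(3*r)*cos(4*r)/3).

4*exp(3*r)*sin(4*r)/25 + 3*exp(3*r)*cos(4*r)/25 + C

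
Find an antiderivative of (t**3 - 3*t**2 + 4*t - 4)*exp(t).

Use integration by parts with u = t**3 - 3*t**2 + 4*t - 4, dv = exp(t) dt, so v = exp(t).
Apply parts 3 times (tabular method): alternate signs, differentiate u down to 0, integrate dv up.

(t**3 - 6*t**2 + 16*t - 20)*exp(t) + C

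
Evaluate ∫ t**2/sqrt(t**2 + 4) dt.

Substitute t = 2·tan(θ), so dt = 2·sec(θ)^2 dθ and the radical becomes sqrt(t**2 + 4) = 2·sec(θ) by the Pythagorean identity.
Integrate the resulting trig expression in θ, then back-substitute tan(θ) = t/2, sec(θ) = sqrt(t**2 + 4)/2 (absorbing any constant into C).

t*sqrt(t**2 + 4)/2 - 2*log(t + sqrt(t**2 + 4)) + C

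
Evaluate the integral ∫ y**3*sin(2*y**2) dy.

-y**2*cos(2*y**2)/4 + sin(2*y**2)/8 + C

Let u = y², du = 2y dy; rewrite as (1/2)∫ u^1·sin(2u) du.
Now integrate by parts 1 time.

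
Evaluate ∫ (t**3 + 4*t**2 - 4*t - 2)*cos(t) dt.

Use integration by parts with u = t**3 + 4*t**2 - 4*t - 2, dv = cos(t) dt, so v = sin(t).
Apply parts 3 times (tabular method): alternate signs, differentiate u down to 0, integrate dv up.

t**3*sin(t) + 4*t**2*sin(t) + 3*t**2*cos(t) - 10*t*sin(t) + 8*t*cos(t) - 10*sin(t) - 10*cos(t) + C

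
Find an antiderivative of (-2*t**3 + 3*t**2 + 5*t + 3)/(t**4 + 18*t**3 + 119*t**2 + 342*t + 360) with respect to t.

23*log(t + 3)/2 - 159*log(t + 4)/2 + 303*log(t + 5)/2 - 171*log(t + 6)/2 + C

Factor the denominator: (t + 3)*(t + 4)*(t + 5)*(t + 6).
Partial-fraction decomposition: -171/(2*(t + 6)) + 303/(2*(t + 5)) - 159/(2*(t + 4)) + 23/(2*(t + 3)).
Integrate each term: A/(t−a) contributes A·log|t−a|.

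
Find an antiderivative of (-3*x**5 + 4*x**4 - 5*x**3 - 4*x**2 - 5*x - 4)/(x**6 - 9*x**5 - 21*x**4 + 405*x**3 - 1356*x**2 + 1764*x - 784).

Factor the denominator: (x - 7)*(x - 4)*(x - 2)**2*(x - 1)*(x + 7).
Partial-fraction decomposition: -20525/(33264*(x + 7)) - 17/(144*(x - 1)) - 1133/(675*(x - 2)) - 17/(15*(x - 2)**2) + 614/(99*(x - 4)) - 42767/(6300*(x - 7)).
Integrate each term; A/(x−a) gives A·log|x−a|; A/(x−a)² gives −A/(x−a).

-42767*log(x - 7)/6300 + 614*log(x - 4)/99 - 1133*log(x - 2)/675 - 17*log(x - 1)/144 - 20525*log(x + 7)/33264 + 17/(15*x - 30) + C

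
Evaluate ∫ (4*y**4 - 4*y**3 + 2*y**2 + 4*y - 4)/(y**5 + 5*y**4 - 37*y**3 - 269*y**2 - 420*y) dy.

log(y)/105 + 4177*log(y - 7)/4620 + 217*log(y + 3)/30 - 323*log(y + 4)/11 + 1513*log(y + 5)/60 + C

Factor the denominator: y*(y - 7)*(y + 3)*(y + 4)*(y + 5).
Partial-fraction decomposition: 1513/(60*(y + 5)) - 323/(11*(y + 4)) + 217/(30*(y + 3)) + 4177/(4620*(y - 7)) + 1/(105*y).
Integrate each term: A/(y−a) contributes A·log|y−a|.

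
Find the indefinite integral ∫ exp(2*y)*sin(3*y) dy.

Let I denote the integral. Integrate by parts with u = sin(3*y), dv = exp(2*y) dy, so v = exp(2*y)/2: I = exp(2*y)*sin(3*y)/2 − (3/2)·∫ exp(2*y)*cos(3*y) dy.
Apply parts again with u = cos(3*y), dv = exp(2*y) dy: ∫ exp(2*y)*cos(3*y) dy = exp(2*y)*cos(3*y)/2 + (3/2)·I. Substituting back brings back I: I = exp(2*y)*sin(3*y)/2 - 3*exp(2*y)*cos(3*y)/4 − (9/4)·I.
Solving for I: (1 + 9/4)·I equals the remaining terms, so I = (4/13)·(exp(2*y)*sin(3*y)/2 - 3*exp(2*y)*cos(3*y)/4).

2*exp(2*y)*sin(3*y)/13 - 3*exp(2*y)*cos(3*y)/13 + C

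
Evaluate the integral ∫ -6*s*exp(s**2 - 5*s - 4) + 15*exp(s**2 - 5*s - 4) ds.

-3*exp(s**2 - 5*s - 4) + C

Let u = s**2 - 5*s - 4, so du = (2*s - 5) ds.
Rewriting, the integral becomes -3·∫ e^u du = -3·e^u.
Substituting back, u = s**2 - 5*s - 4.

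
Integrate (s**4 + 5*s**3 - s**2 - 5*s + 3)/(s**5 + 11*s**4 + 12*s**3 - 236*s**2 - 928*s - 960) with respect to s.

401*log(s - 5)/2079 + 15*log(s + 2)/112 - 29*log(s + 4)/54 + 213*log(s + 6)/176 + 19/(12*s + 48) + C

Factor the denominator: (s - 5)*(s + 2)*(s + 4)**2*(s + 6).
Partial-fraction decomposition: 213/(176*(s + 6)) - 29/(54*(s + 4)) - 19/(12*(s + 4)**2) + 15/(112*(s + 2)) + 401/(2079*(s - 5)).
Integrate each term; A/(s−a) gives A·log|s−a|; A/(s−a)² gives −A/(s−a).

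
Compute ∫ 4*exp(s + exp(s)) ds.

4*exp(exp(s)) + C

Let u = exp(s), so du = (exp(s)) ds.
Rewriting, the integral becomes 4·∫ e^u du = 4·e^u.
Substituting back, u = exp(s).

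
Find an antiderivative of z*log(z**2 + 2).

z**2*log(z**2 + 2)/2 - z**2/2 + log(z**2 + 2) + C

Let u = z**2 + 2, so du = (2*z) dz.
The integral becomes (1/2)·∫ log(u) du; integrate by parts with u′=log(u), dv′=du.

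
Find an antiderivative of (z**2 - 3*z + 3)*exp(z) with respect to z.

(z**2 - 5*z + 8)*exp(z) + C

Use integration by parts with u = z**2 - 3*z + 3, dv = exp(z) dz, so v = exp(z).
Apply parts 2 times (tabular method): alternate signs, differentiate u down to 0, integrate dv up.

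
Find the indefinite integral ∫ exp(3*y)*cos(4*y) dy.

4*exp(3*y)*sin(4*y)/25 + 3*exp(3*y)*cos(4*y)/25 + C

Let I denote the integral. Integrate by parts with u = cos(4*y), dv = exp(3*y) dy, so v = exp(3*y)/3: I = exp(3*y)*cos(4*y)/3 + (4/3)·∫ exp(3*y)*sin(4*y) dy.
Apply parts again with u = sin(4*y), dv = exp(3*y) dy: ∫ exp(3*y)*sin(4*y) dy = exp(3*y)*sin(4*y)/3 − (4/3)·I. Substituting back brings back I: I = 4*exp(3*y)*sin(4*y)/9 + exp(3*y)*cos(4*y)/3 − (16/9)·I.
Solving for I: (1 + 16/9)·I equals the remaining terms, so I = (9/25)·(4*exp(3*y)*sin(4*y)/9 + exp(3*y)*cos(4*y)/3).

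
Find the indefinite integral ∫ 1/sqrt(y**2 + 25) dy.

Substitute y = 5·tan(θ), so dy = 5·sec(θ)^2 dθ and the radical becomes sqrt(y**2 + 25) = 5·sec(θ) by the Pythagorean identity.
Integrate the resulting trig expression in θ, then back-substitute tan(θ) = y/5, sec(θ) = sqrt(y**2 + 25)/5 (absorbing any constant into C).

log(y + sqrt(y**2 + 25)) + C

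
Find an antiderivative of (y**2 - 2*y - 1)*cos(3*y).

y**2*sin(3*y)/3 - 2*y*sin(3*y)/3 + 2*y*cos(3*y)/9 - 11*sin(3*y)/27 - 2*cos(3*y)/9 + C

Use integration by parts with u = y**2 - 2*y - 1, dv = cos(3*y) dy, so v = sin(3*y)/3.
Apply parts 2 times (tabular method): alternate signs, differentiate u down to 0, integrate dv up.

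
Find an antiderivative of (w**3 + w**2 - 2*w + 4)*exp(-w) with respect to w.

(-w**3 - 4*w**2 - 6*w - 10)*exp(-w) + C

Use integration by parts with u = w**3 + w**2 - 2*w + 4, dv = exp(-w) dw, so v = -exp(-w).
Apply parts 3 times (tabular method): alternate signs, differentiate u down to 0, integrate dv up.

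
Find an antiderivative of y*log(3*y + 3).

y**2*log(3*y + 3)/2 - y**2/4 + y/2 - log(y + 1)/2 + C

Use integration by parts with u = log(3*y + 3), dv = y dy.
Then du = 3/(3*y + 3) dy and v = y**2/2.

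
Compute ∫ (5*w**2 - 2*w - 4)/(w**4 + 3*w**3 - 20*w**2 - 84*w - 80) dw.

37*log(w - 5)/147 + 102*log(w + 2)/49 - 7*log(w + 4)/3 + 10/(7*w + 14) + C

Factor the denominator: (w - 5)*(w + 2)**2*(w + 4).
Partial-fraction decomposition: -7/(3*(w + 4)) + 102/(49*(w + 2)) - 10/(7*(w + 2)**2) + 37/(147*(w - 5)).
Integrate each term; A/(w−a) gives A·log|w−a|; A/(w−a)² gives −A/(w−a).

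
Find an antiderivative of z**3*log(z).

Use integration by parts with u = log(z), dv = z**3 dz.
Then du = 1/z dz and v = z**4/4.

z**4*log(z)/4 - z**4/16 + C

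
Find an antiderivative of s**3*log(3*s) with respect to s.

s**4*(log(s) + log(3))/4 - s**4/16 + C

Use integration by parts with u = log(3*s), dv = s**3 ds.
Then du = 1/s ds and v = s**4/4.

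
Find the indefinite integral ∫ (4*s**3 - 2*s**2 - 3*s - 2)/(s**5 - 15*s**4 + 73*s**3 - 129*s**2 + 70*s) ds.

Factor the denominator: s*(s - 7)*(s - 5)*(s - 2)*(s - 1).
Partial-fraction decomposition: 1/(8*(s - 1)) + 8/(15*(s - 2)) - 433/(120*(s - 5)) + 417/(140*(s - 7)) - 1/(35*s).
Integrate each term: A/(s−a) contributes A·log|s−a|.

-log(s)/35 + 417*log(s - 7)/140 - 433*log(s - 5)/120 + 8*log(s - 2)/15 + log(s - 1)/8 + C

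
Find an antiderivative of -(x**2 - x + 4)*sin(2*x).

x**2*cos(2*x)/2 - x*sin(2*x)/2 - x*cos(2*x)/2 + sin(2*x)/4 + 7*cos(2*x)/4 + C

Use integration by parts with u = x**2 - x + 4, dv = -sin(2*x) dx, so v = cos(2*x)/2.
Apply parts 2 times (tabular method): alternate signs, differentiate u down to 0, integrate dv up.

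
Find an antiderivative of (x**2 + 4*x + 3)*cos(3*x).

x**2*sin(3*x)/3 + 4*x*sin(3*x)/3 + 2*x*cos(3*x)/9 + 25*sin(3*x)/27 + 4*cos(3*x)/9 + C

Use integration by parts with u = x**2 + 4*x + 3, dv = cos(3*x) dx, so v = sin(3*x)/3.
Apply parts 2 times (tabular method): alternate signs, differentiate u down to 0, integrate dv up.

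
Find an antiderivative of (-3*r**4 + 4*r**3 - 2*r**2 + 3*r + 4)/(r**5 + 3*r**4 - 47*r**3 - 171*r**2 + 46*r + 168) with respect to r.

Factor the denominator: (r - 7)*(r - 1)*(r + 1)*(r + 4)*(r + 6).
Partial-fraction decomposition: -2419/(455*(r + 6)) + 532/(165*(r + 4)) - 1/(30*(r + 1)) - 1/(70*(r - 1)) - 123/(143*(r - 7)).
Integrate each term: A/(r−a) contributes A·log|r−a|.

-123*log(r - 7)/143 - log(r - 1)/70 - log(r + 1)/30 + 532*log(r + 4)/165 - 2419*log(r + 6)/455 + C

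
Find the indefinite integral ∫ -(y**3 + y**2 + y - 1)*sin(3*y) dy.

Use integration by parts with u = y**3 + y**2 + y - 1, dv = -sin(3*y) dy, so v = cos(3*y)/3.
Apply parts 3 times (tabular method): alternate signs, differentiate u down to 0, integrate dv up.

y**3*cos(3*y)/3 - y**2*sin(3*y)/3 + y**2*cos(3*y)/3 - 2*y*sin(3*y)/9 + y*cos(3*y)/9 - sin(3*y)/27 - 11*cos(3*y)/27 + C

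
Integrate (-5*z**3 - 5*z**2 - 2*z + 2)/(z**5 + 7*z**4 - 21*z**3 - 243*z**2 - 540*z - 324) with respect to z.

-635*log(z - 6)/3402 - log(z + 1)/35 - 359*log(z + 3)/243 + 457*log(z + 6)/270 - 49/(27*z + 81) + C

Factor the denominator: (z - 6)*(z + 1)*(z + 3)**2*(z + 6).
Partial-fraction decomposition: 457/(270*(z + 6)) - 359/(243*(z + 3)) + 49/(27*(z + 3)**2) - 1/(35*(z + 1)) - 635/(3402*(z - 6)).
Integrate each term; A/(z−a) gives A·log|z−a|; A/(z−a)² gives −A/(z−a).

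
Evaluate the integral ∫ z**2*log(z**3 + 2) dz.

Let u = z**3 + 2, so du = (3*z**2) dz.
The integral becomes (1/3)·∫ log(u) du; integrate by parts with u′=log(u), dv′=du.

z**3*log(z**3 + 2)/3 - z**3/3 + 2*log(z**3 + 2)/3 + C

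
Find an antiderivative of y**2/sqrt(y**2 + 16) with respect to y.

Substitute y = 4·tan(θ), so dy = 4·sec(θ)^2 dθ and the radical becomes sqrt(y**2 + 16) = 4·sec(θ) by the Pythagorean identity.
Integrate the resulting trig expression in θ, then back-substitute tan(θ) = y/4, sec(θ) = sqrt(y**2 + 16)/4 (absorbing any constant into C).

y*sqrt(y**2 + 16)/2 - 8*log(y + sqrt(y**2 + 16)) + C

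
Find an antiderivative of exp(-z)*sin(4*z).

-exp(-z)*sin(4*z)/17 - 4*exp(-z)*cos(4*z)/17 + C

Let I denote the integral. Integrate by parts with u = sin(4*z), dv = exp(-z) dz, so v = -exp(-z): I = -exp(-z)*sin(4*z) + 4·∫ exp(-z)*cos(4*z) dz.
Apply parts again with u = cos(4*z), dv = exp(-z) dz: ∫ exp(-z)*cos(4*z) dz = -exp(-z)*cos(4*z) − 4·I. Substituting back brings back I: I = -exp(-z)*sin(4*z) - 4*exp(-z)*cos(4*z) − 16·I.
Solving for I: (1 + 16)·I equals the remaining terms, so I = (1/17)·(-exp(-z)*sin(4*z) - 4*exp(-z)*cos(4*z)).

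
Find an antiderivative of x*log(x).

Use integration by parts with u = log(x), dv = x dx.
Then du = 1/x dx and v = x**2/2.

x**2*log(x)/2 - x**2/4 + C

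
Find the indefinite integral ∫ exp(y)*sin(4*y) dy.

Let I denote the integral. Integrate by parts with u = sin(4*y), dv = exp(y) dy, so v = exp(y): I = exp(y)*sin(4*y) − 4·∫ exp(y)*cos(4*y) dy.
Apply parts again with u = cos(4*y), dv = exp(y) dy: ∫ exp(y)*cos(4*y) dy = exp(y)*cos(4*y) + 4·I. Substituting back brings back I: I = exp(y)*sin(4*y) - 4*exp(y)*cos(4*y) − 16·I.
Solving for I: (1 + 16)·I equals the remaining terms, so I = (1/17)·(exp(y)*sin(4*y) - 4*exp(y)*cos(4*y)).

exp(y)*sin(4*y)/17 - 4*exp(y)*cos(4*y)/17 + C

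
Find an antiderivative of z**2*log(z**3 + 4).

Let u = z**3 + 4, so du = (3*z**2) dz.
The integral becomes (1/3)·∫ log(u) du; integrate by parts with u′=log(u), dv′=du.

z**3*log(z**3 + 4)/3 - z**3/3 + 4*log(z**3 + 4)/3 + C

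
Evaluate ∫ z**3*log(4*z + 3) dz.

Use integration by parts with u = log(4*z + 3), dv = z**3 dz.
Then du = 4/(4*z + 3) dz and v = z**4/4.

z**4*log(4*z + 3)/4 - z**4/16 + z**3/16 - 9*z**2/128 + 27*z/256 - 81*log(4*z + 3)/1024 + C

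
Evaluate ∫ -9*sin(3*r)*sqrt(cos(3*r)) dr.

2*cos(3*r)**(3/2) + C

Let u = cos(3*r), so du = (-3*sin(3*r)) dr.
Rewriting, the integral becomes 3·∫ √u du = 3·(2/3)u^(3/2).
Substituting back, u = cos(3*r).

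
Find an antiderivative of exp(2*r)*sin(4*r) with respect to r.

exp(2*r)*sin(4*r)/10 - exp(2*r)*cos(4*r)/5 + C

Let I denote the integral. Integrate by parts with u = sin(4*r), dv = exp(2*r) dr, so v = exp(2*r)/2: I = exp(2*r)*sin(4*r)/2 − 2·∫ exp(2*r)*cos(4*r) dr.
Apply parts again with u = cos(4*r), dv = exp(2*r) dr: ∫ exp(2*r)*cos(4*r) dr = exp(2*r)*cos(4*r)/2 + 2·I. Substituting back brings back I: I = exp(2*r)*sin(4*r)/2 - exp(2*r)*cos(4*r) − 4·I.
Solving for I: (1 + 4)·I equals the remaining terms, so I = (1/5)·(exp(2*r)*sin(4*r)/2 - exp(2*r)*cos(4*r)).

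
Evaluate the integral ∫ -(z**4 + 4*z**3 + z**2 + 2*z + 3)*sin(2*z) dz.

Use integration by parts with u = z**4 + 4*z**3 + z**2 + 2*z + 3, dv = -sin(2*z) dz, so v = cos(2*z)/2.
Apply parts 4 times (tabular method): alternate signs, differentiate u down to 0, integrate dv up.

z**4*cos(2*z)/2 - z**3*sin(2*z) + 2*z**3*cos(2*z) - 3*z**2*sin(2*z) - z**2*cos(2*z) + z*sin(2*z) - 2*z*cos(2*z) + sin(2*z) + 2*cos(2*z) + C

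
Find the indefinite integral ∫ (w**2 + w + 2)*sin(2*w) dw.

Use integration by parts with u = w**2 + w + 2, dv = sin(2*w) dw, so v = -cos(2*w)/2.
Apply parts 2 times (tabular method): alternate signs, differentiate u down to 0, integrate dv up.

-w**2*cos(2*w)/2 + w*sin(2*w)/2 - w*cos(2*w)/2 + sin(2*w)/4 - 3*cos(2*w)/4 + C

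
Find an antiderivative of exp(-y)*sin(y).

Let I denote the integral. Integrate by parts with u = sin(y), dv = exp(-y) dy, so v = -exp(-y): I = -exp(-y)*sin(y) + ∫ exp(-y)*cos(y) dy.
Apply parts again with u = cos(y), dv = exp(-y) dy: ∫ exp(-y)*cos(y) dy = -exp(-y)*cos(y) − I. Substituting back brings back I: I = -exp(-y)*sin(y) - exp(-y)*cos(y) − I.
Solving for I: (1 + 1)·I equals the remaining terms, so I = (1/2)·(-exp(-y)*sin(y) - exp(-y)*cos(y)).

-exp(-y)*sin(y)/2 - exp(-y)*cos(y)/2 + C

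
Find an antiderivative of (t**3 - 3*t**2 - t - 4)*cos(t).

t**3*sin(t) - 3*t**2*sin(t) + 3*t**2*cos(t) - 7*t*sin(t) - 6*t*cos(t) + 2*sin(t) - 7*cos(t) + C

Use integration by parts with u = t**3 - 3*t**2 - t - 4, dv = cos(t) dt, so v = sin(t).
Apply parts 3 times (tabular method): alternate signs, differentiate u down to 0, integrate dv up.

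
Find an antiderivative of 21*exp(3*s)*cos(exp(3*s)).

Let u = exp(3*s), so du = (3*exp(3*s)) ds.
Rewriting, the integral becomes 7·∫ cos(u) du = 7·sin(u).
Substituting back, u = exp(3*s).

7*sin(exp(3*s)) + C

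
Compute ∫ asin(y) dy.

Use integration by parts with u = arcsin(y), dv = dy.
Then du = 1/sqrt(-y**2 + 1) dy.

y*asin(y) + sqrt(-y**2 + 1) + C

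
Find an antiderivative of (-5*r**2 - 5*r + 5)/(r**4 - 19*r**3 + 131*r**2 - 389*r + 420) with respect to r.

-275*log(r - 7)/24 + 145*log(r - 5)/4 - 95*log(r - 4)/3 + 55*log(r - 3)/8 + C

Factor the denominator: (r - 7)*(r - 5)*(r - 4)*(r - 3).
Partial-fraction decomposition: 55/(8*(r - 3)) - 95/(3*(r - 4)) + 145/(4*(r - 5)) - 275/(24*(r - 7)).
Integrate each term: A/(r−a) contributes A·log|r−a|.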